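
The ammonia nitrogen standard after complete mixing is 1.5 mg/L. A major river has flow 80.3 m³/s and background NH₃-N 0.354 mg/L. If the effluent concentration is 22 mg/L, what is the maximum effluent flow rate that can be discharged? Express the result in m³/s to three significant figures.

4.49 m³/s

Mass balance at complete mixing: C_std·(Q_w + Q_r) = Q_w·C_e + Q_r·C_b.
Rearranging, Q_w = Q_r·(C_std − C_b)/(C_e − C_std) = 80.3·(1.5 − 0.354) / (22 − 1.5) = 4.489 m³/s.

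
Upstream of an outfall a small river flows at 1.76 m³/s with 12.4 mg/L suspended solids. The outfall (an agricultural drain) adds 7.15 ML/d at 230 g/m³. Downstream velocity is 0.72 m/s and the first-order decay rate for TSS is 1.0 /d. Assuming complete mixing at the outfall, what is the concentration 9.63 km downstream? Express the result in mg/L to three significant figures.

7.15 ML/d = 0.08275 m³/s.
After complete mixing, C₀ = (0.08275·230 + 1.76·12.4) / 1.843 = 22.17 mg/L.
Travel time t = 9630 m / 0.72 m/s = 1.338e+04 s = 0.1548 d.
C = 22.17·exp(−1.0·0.1548) = 22.17·0.8566 = 18.99 mg/L.

19.0 mg/L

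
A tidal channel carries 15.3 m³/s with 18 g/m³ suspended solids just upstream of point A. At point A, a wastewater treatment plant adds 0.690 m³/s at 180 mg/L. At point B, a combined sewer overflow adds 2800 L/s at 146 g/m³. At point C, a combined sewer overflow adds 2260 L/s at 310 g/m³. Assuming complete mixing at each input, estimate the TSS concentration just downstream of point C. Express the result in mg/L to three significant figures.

After input A: C = (15.3·18 + 0.69·180) / 15.99 = 24.99 mg/L.
2800 L/s = 2.8 m³/s.
After input B: C = (15.99·24.99 + 2.8·146) / 18.79 = 43.02 mg/L.
2260 L/s = 2.26 m³/s.
After input C: C = (18.79·43.02 + 2.26·310) / 21.05 = 71.69 mg/L.

71.7 mg/L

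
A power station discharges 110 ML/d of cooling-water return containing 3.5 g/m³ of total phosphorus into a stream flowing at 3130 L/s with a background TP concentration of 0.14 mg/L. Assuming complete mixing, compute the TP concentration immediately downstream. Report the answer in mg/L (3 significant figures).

1.11 mg/L

110 ML/d = 1.273 m³/s.
3130 L/s = 3.13 m³/s.
By mass balance at complete mixing, C = (1.273·3.5 + 3.13·0.14) / (1.273 + 3.13) = 4.894/4.403 = 1.112 mg/L.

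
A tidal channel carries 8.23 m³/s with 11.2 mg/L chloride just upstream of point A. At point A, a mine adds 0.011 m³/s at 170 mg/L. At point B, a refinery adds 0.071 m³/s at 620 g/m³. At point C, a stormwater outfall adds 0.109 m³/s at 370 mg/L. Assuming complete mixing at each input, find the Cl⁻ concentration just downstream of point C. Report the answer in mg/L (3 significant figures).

After input A: C = (8.23·11.2 + 0.011·170) / 8.241 = 11.41 mg/L.
After input B: C = (8.241·11.41 + 0.071·620) / 8.312 = 16.61 mg/L.
After input C: C = (8.312·16.61 + 0.109·370) / 8.421 = 21.18 mg/L.

21.2 mg/L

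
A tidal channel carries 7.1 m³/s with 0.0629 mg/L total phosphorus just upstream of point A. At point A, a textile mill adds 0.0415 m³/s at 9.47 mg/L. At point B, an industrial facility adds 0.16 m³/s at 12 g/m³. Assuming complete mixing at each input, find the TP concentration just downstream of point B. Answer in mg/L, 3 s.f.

0.378 mg/L

After input A: C = (7.1·0.0629 + 0.0415·9.47) / 7.141 = 0.1176 mg/L.
After input B: C = (7.141·0.1176 + 0.16·12) / 7.301 = 0.3779 mg/L.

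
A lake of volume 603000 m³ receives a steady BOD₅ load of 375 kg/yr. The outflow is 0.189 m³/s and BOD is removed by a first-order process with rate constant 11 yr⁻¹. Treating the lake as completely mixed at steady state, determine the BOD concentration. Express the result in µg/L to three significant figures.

Outflow Q = 0.189 m³/s × 3.156e+07 s/yr = 5.964e+06 m³/yr.
Steady-state CSTR mass balance: W = Q·C + k·V·C, so C = W/(Q + kV).
Q + kV = 5.964e+06 + 11·603000 = 1.26e+07 m³/yr.
C = 375/1.26e+07 = 2.977e-05 kg/m³ = 0.02977 mg/L = 29.77 µg/L.

29.8 µg/L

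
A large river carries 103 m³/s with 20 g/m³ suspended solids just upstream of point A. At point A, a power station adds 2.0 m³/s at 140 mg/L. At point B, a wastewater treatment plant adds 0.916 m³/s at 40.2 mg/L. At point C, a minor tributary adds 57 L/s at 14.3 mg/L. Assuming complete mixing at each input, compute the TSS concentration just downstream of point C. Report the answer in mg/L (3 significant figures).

After input A: C = (103·20 + 2·140) / 105 = 22.29 mg/L.
After input B: C = (105·22.29 + 0.916·40.2) / 105.9 = 22.44 mg/L.
57 L/s = 0.057 m³/s.
After input C: C = (105.9·22.44 + 0.057·14.3) / 106 = 22.44 mg/L.

22.4 mg/L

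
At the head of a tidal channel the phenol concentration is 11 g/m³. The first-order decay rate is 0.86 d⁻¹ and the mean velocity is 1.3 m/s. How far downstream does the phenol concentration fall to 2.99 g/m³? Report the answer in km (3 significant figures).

170 km

From C = C₀·e^(−kt), t = ln(C₀/C)/k = ln(11/2.99)/0.86 = 1.303/0.86 = 1.515 d.
Distance = v·t = 1.3 m/s × 1.309e+05 s = 1.701e+05 m = 170.1 km.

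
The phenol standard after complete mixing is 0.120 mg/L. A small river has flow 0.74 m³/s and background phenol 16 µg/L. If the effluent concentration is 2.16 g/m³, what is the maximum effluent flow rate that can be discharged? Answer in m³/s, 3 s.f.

0.0377 m³/s

16 µg/L = 0.016 mg/L.
Mass balance at complete mixing: C_std·(Q_w + Q_r) = Q_w·C_e + Q_r·C_b.
Rearranging, Q_w = Q_r·(C_std − C_b)/(C_e − C_std) = 0.74·(0.12 − 0.016) / (2.16 − 0.12) = 0.03773 m³/s.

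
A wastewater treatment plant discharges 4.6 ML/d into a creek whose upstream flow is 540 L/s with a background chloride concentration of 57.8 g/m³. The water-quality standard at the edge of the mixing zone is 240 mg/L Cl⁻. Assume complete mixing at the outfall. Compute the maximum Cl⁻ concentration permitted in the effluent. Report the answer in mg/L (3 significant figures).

4.6 ML/d = 0.05324 m³/s.
540 L/s = 0.54 m³/s.
Mass balance: 240·0.5932 = 0.05324·Cₑ + 0.54·57.8.
Cₑ = (142.4 − 31.21) / 0.05324 = 2088 mg/L.

2090 mg/L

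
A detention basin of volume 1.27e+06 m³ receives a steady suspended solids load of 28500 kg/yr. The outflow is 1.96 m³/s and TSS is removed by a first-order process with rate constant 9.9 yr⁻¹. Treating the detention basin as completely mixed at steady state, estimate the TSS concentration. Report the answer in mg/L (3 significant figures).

Outflow Q = 1.96 m³/s × 3.156e+07 s/yr = 6.185e+07 m³/yr.
Steady-state CSTR mass balance: W = Q·C + k·V·C, so C = W/(Q + kV).
Q + kV = 6.185e+07 + 9.9·1.27e+06 = 7.443e+07 m³/yr.
C = 28500/7.443e+07 = 0.0003829 kg/m³ = 0.3829 mg/L.

0.383 mg/L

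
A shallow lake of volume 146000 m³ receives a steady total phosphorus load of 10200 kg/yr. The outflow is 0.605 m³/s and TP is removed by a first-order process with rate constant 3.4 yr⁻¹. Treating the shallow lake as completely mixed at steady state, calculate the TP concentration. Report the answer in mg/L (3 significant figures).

Outflow Q = 0.605 m³/s × 3.156e+07 s/yr = 1.909e+07 m³/yr.
Steady-state CSTR mass balance: W = Q·C + k·V·C, so C = W/(Q + kV).
Q + kV = 1.909e+07 + 3.4·146000 = 1.959e+07 m³/yr.
C = 10200/1.959e+07 = 0.0005207 kg/m³ = 0.5207 mg/L.

0.521 mg/L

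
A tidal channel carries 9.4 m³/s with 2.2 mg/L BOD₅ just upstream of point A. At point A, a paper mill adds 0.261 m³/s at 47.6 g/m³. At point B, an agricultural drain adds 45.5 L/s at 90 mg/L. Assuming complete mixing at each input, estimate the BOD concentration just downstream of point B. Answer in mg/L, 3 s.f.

3.83 mg/L

After input A: C = (9.4·2.2 + 0.261·47.6) / 9.661 = 3.427 mg/L.
45.5 L/s = 0.0455 m³/s.
After input B: C = (9.661·3.427 + 0.0455·90) / 9.707 = 3.832 mg/L.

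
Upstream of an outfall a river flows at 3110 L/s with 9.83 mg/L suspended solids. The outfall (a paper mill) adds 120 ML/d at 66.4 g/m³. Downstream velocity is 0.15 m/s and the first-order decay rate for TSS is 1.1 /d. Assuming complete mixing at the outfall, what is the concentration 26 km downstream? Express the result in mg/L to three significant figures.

3.00 mg/L

120 ML/d = 1.389 m³/s.
3110 L/s = 3.11 m³/s.
After complete mixing, C₀ = (1.389·66.4 + 3.11·9.83) / 4.499 = 27.29 mg/L.
Travel time t = 2.6e+04 m / 0.15 m/s = 1.733e+05 s = 2.006 d.
C = 27.29·exp(−1.1·2.006) = 27.29·0.1101 = 3.004 mg/L.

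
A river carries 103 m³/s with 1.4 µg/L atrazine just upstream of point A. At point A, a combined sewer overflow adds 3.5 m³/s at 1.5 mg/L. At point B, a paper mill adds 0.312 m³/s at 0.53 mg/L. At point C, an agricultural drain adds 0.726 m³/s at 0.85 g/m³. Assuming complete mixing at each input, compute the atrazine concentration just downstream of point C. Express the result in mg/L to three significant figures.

1.4 µg/L = 0.0014 mg/L.
After input A: C = (103·0.0014 + 3.5·1.5) / 106.5 = 0.05065 mg/L.
After input B: C = (106.5·0.05065 + 0.312·0.53) / 106.8 = 0.05205 mg/L.
After input C: C = (106.8·0.05205 + 0.726·0.85) / 107.5 = 0.05744 mg/L.

0.0574 mg/L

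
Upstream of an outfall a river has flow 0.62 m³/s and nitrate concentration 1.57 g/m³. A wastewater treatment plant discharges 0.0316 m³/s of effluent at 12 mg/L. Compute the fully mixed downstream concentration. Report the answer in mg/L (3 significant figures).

2.08 mg/L

Flow-weighted mixing gives C = (0.0316·12 + 0.62·1.57) / (0.0316 + 0.62) = 1.353/0.6516 = 2.076 mg/L.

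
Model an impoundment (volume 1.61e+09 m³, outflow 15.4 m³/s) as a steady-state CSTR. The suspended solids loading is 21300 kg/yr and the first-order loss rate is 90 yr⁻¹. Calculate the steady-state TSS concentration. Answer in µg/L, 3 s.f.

0.147 µg/L

Outflow Q = 15.4 m³/s × 3.156e+07 s/yr = 4.86e+08 m³/yr.
Steady-state CSTR mass balance: W = Q·C + k·V·C, so C = W/(Q + kV).
Q + kV = 4.86e+08 + 90·1.61e+09 = 1.454e+11 m³/yr.
C = 21300/1.454e+11 = 1.465e-07 kg/m³ = 0.0001465 mg/L = 0.1465 µg/L.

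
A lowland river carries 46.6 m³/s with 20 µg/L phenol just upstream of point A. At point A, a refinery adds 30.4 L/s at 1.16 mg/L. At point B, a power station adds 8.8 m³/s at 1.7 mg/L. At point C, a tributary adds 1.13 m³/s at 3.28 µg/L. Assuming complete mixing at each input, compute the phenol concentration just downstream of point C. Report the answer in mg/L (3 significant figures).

20 µg/L = 0.02 mg/L.
30.4 L/s = 0.0304 m³/s.
After input A: C = (46.6·0.02 + 0.0304·1.16) / 46.63 = 0.02074 mg/L.
After input B: C = (46.63·0.02074 + 8.8·1.7) / 55.43 = 0.2873 mg/L.
3.28 µg/L = 0.00328 mg/L.
After input C: C = (55.43·0.2873 + 1.13·0.00328) / 56.56 = 0.2817 mg/L.

0.282 mg/L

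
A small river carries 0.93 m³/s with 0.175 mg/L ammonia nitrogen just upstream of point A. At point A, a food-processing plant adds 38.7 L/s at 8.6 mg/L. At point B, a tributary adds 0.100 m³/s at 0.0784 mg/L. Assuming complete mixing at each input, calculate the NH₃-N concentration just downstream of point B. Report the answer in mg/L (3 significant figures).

38.7 L/s = 0.0387 m³/s.
After input A: C = (0.93·0.175 + 0.0387·8.6) / 0.9687 = 0.5116 mg/L.
After input B: C = (0.9687·0.5116 + 0.1·0.0784) / 1.069 = 0.471 mg/L.

0.471 mg/L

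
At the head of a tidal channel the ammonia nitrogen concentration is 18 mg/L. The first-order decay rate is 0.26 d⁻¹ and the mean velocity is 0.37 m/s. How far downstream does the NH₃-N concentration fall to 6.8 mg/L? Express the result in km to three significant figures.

From C = C₀·e^(−kt), t = ln(C₀/C)/k = ln(18/6.8)/0.26 = 0.9734/0.26 = 3.744 d.
Distance = v·t = 0.37 m/s × 3.235e+05 s = 1.197e+05 m = 119.7 km.

120 km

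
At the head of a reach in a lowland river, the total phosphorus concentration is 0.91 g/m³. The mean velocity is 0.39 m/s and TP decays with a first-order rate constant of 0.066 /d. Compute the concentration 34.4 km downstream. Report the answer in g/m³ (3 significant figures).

Travel time t = 34.4 km / 0.39 m/s = 3.44e+04/0.39 = 8.821e+04 s = 1.021 d.
First-order decay: C = 0.91·exp(−0.066·1.021) = 0.91·0.9348 = 0.8507 g/m³.

0.851 g/m³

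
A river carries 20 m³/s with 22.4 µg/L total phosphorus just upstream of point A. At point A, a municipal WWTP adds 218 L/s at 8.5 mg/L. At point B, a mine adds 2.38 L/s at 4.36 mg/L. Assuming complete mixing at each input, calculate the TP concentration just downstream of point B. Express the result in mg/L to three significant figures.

22.4 µg/L = 0.0224 mg/L.
218 L/s = 0.218 m³/s.
After input A: C = (20·0.0224 + 0.218·8.5) / 20.22 = 0.1138 mg/L.
2.38 L/s = 0.00238 m³/s.
After input B: C = (20.22·0.1138 + 0.00238·4.36) / 20.22 = 0.1143 mg/L.

0.114 mg/L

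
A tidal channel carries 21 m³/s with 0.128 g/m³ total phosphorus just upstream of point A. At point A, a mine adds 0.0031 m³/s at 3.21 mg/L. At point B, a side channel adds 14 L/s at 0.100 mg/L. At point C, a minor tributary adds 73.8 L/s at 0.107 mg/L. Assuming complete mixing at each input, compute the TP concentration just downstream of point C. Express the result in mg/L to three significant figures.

0.128 mg/L

After input A: C = (21·0.128 + 0.0031·3.21) / 21 = 0.1285 mg/L.
14 L/s = 0.014 m³/s.
After input B: C = (21·0.1285 + 0.014·0.1) / 21.02 = 0.1284 mg/L.
73.8 L/s = 0.0738 m³/s.
After input C: C = (21.02·0.1284 + 0.0738·0.107) / 21.09 = 0.1284 mg/L.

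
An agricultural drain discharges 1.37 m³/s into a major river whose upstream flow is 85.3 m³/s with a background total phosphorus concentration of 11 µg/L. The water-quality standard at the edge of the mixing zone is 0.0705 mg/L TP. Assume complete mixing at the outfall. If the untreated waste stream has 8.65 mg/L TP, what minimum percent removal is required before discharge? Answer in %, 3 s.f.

56.4 %

11 µg/L = 0.011 mg/L.
Mass balance: 0.0705·86.67 = 1.37·Cₑ + 85.3·0.011.
Cₑ = (6.11 − 0.9383) / 1.37 = 3.775 mg/L.
Required removal = 1 − 3.775/8.65 = 56.36 %.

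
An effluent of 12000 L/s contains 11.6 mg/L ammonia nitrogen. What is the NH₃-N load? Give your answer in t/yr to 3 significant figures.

12000 L/s = 12 m³/s.
Mass flux = Q·C = 12 m³/s × 11.6 g/m³ = 139.2 g/s.
= 139.2 g/s × 31.56 = 4393 t/yr.

4390 t/yr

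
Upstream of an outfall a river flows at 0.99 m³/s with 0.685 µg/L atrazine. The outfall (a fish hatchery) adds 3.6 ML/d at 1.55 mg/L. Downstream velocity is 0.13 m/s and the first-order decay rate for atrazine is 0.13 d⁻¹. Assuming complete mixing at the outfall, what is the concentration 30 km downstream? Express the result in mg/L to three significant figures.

3.6 ML/d = 0.04167 m³/s.
0.685 µg/L = 0.000685 mg/L.
After complete mixing, C₀ = (0.04167·1.55 + 0.99·0.000685) / 1.032 = 0.06326 mg/L.
Travel time t = 3e+04 m / 0.13 m/s = 2.308e+05 s = 2.671 d.
C = 0.06326·exp(−0.13·2.671) = 0.06326·0.7066 = 0.0447 mg/L.

0.0447 mg/L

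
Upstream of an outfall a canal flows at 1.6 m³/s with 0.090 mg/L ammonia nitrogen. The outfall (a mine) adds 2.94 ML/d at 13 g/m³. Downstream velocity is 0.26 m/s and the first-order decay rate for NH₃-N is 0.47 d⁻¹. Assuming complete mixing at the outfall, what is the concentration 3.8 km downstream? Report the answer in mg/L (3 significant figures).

2.94 ML/d = 0.03403 m³/s.
After complete mixing, C₀ = (0.03403·13 + 1.6·0.09) / 1.634 = 0.3588 mg/L.
Travel time t = 3800 m / 0.26 m/s = 1.462e+04 s = 0.1692 d.
C = 0.3588·exp(−0.47·0.1692) = 0.3588·0.9236 = 0.3314 mg/L.

0.331 mg/L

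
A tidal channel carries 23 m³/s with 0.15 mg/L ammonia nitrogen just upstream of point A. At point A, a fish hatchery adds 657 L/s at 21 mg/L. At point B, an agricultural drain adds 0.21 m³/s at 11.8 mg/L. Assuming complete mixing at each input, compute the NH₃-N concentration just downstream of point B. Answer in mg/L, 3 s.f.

0.826 mg/L

657 L/s = 0.657 m³/s.
After input A: C = (23·0.15 + 0.657·21) / 23.66 = 0.729 mg/L.
After input B: C = (23.66·0.729 + 0.21·11.8) / 23.87 = 0.8265 mg/L.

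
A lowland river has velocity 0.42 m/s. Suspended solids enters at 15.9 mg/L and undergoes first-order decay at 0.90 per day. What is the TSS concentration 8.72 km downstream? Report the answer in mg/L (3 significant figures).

Travel time t = 8.72 km / 0.42 m/s = 8720/0.42 = 2.076e+04 s = 0.2403 d.
First-order decay: C = 15.9·exp(−0.90·0.2403) = 15.9·0.8055 = 12.81 mg/L.

12.8 mg/L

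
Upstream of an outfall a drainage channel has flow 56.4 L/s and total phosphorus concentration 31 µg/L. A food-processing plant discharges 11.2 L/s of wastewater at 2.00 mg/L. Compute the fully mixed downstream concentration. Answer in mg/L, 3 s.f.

0.357 mg/L

11.2 L/s = 0.0112 m³/s.
56.4 L/s = 0.0564 m³/s.
31 µg/L = 0.031 mg/L.
Flow-weighted mixing gives C = (0.0112·2 + 0.0564·0.031) / (0.0112 + 0.0564) = 0.02415/0.0676 = 0.3572 mg/L.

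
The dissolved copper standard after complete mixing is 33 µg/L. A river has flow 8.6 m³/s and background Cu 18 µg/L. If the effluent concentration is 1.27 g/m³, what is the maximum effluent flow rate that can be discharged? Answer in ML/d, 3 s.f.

9.01 ML/d

18 µg/L = 0.018 mg/L.
33 µg/L = 0.033 mg/L.
Mass balance at complete mixing: C_std·(Q_w + Q_r) = Q_w·C_e + Q_r·C_b.
Rearranging, Q_w = Q_r·(C_std − C_b)/(C_e − C_std) = 8.6·(0.033 − 0.018) / (1.27 − 0.033) = 0.1043 m³/s.
= 9.01 ML/d.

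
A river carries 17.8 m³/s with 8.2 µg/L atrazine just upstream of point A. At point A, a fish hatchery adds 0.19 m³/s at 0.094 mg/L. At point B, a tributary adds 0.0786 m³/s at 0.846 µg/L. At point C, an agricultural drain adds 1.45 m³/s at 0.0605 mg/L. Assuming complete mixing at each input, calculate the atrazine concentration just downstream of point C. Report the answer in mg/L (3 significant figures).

0.0129 mg/L

8.2 µg/L = 0.0082 mg/L.
After input A: C = (17.8·0.0082 + 0.19·0.094) / 17.99 = 0.009106 mg/L.
0.846 µg/L = 0.000846 mg/L.
After input B: C = (17.99·0.009106 + 0.0786·0.000846) / 18.07 = 0.00907 mg/L.
After input C: C = (18.07·0.00907 + 1.45·0.0605) / 19.52 = 0.01289 mg/L.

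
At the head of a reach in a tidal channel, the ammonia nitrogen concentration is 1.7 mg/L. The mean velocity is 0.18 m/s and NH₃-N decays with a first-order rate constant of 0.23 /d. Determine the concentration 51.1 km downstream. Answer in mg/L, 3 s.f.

Travel time t = 51.1 km / 0.18 m/s = 5.11e+04/0.18 = 2.839e+05 s = 3.286 d.
First-order decay: C = 1.7·exp(−0.23·3.286) = 1.7·0.4697 = 0.7984 mg/L.

0.798 mg/L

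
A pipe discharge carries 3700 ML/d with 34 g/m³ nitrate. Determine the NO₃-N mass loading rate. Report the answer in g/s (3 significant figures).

3700 ML/d = 42.82 m³/s.
Mass flux = Q·C = 42.82 m³/s × 34 g/m³ = 1456 g/s.

1460 g/s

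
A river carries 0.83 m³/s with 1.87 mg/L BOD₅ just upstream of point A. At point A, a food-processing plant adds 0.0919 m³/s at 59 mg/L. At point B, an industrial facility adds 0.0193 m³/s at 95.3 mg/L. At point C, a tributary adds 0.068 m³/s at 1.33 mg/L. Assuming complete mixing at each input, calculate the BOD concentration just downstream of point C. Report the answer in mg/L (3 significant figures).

After input A: C = (0.83·1.87 + 0.0919·59) / 0.9219 = 7.565 mg/L.
After input B: C = (0.9219·7.565 + 0.0193·95.3) / 0.9412 = 9.364 mg/L.
After input C: C = (0.9412·9.364 + 0.068·1.33) / 1.009 = 8.823 mg/L.

8.82 mg/L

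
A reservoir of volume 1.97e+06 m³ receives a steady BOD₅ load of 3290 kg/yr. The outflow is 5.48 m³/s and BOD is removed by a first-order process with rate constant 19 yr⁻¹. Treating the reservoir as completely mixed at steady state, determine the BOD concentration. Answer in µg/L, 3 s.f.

15.6 µg/L

Outflow Q = 5.48 m³/s × 3.156e+07 s/yr = 1.729e+08 m³/yr.
Steady-state CSTR mass balance: W = Q·C + k·V·C, so C = W/(Q + kV).
Q + kV = 1.729e+08 + 19·1.97e+06 = 2.104e+08 m³/yr.
C = 3290/2.104e+08 = 1.564e-05 kg/m³ = 0.01564 mg/L = 15.64 µg/L.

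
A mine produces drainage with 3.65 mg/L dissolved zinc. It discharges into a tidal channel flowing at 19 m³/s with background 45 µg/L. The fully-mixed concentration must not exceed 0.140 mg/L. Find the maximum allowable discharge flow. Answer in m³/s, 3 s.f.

45 µg/L = 0.045 mg/L.
Mass balance at complete mixing: C_std·(Q_w + Q_r) = Q_w·C_e + Q_r·C_b.
Rearranging, Q_w = Q_r·(C_std − C_b)/(C_e − C_std) = 19·(0.14 − 0.045) / (3.65 − 0.14) = 0.5142 m³/s.

0.514 m³/s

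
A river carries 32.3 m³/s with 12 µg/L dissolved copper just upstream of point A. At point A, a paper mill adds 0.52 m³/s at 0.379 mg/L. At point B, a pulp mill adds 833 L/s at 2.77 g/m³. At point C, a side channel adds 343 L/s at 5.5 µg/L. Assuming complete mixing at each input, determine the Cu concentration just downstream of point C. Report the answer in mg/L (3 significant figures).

12 µg/L = 0.012 mg/L.
After input A: C = (32.3·0.012 + 0.52·0.379) / 32.82 = 0.01781 mg/L.
833 L/s = 0.833 m³/s.
After input B: C = (32.82·0.01781 + 0.833·2.77) / 33.65 = 0.08594 mg/L.
343 L/s = 0.343 m³/s.
5.5 µg/L = 0.0055 mg/L.
After input C: C = (33.65·0.08594 + 0.343·0.0055) / 34 = 0.08513 mg/L.

0.0851 mg/L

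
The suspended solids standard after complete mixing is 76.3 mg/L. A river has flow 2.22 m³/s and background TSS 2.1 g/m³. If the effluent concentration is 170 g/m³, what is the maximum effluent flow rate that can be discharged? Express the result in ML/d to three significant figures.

Mass balance at complete mixing: C_std·(Q_w + Q_r) = Q_w·C_e + Q_r·C_b.
Rearranging, Q_w = Q_r·(C_std − C_b)/(C_e − C_std) = 2.22·(76.3 − 2.1) / (170 − 76.3) = 1.758 m³/s.
= 151.9 ML/d.

152 ML/d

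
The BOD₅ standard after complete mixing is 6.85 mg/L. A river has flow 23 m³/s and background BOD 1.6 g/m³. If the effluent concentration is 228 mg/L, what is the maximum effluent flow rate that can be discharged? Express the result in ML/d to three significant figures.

Mass balance at complete mixing: C_std·(Q_w + Q_r) = Q_w·C_e + Q_r·C_b.
Rearranging, Q_w = Q_r·(C_std − C_b)/(C_e − C_std) = 23·(6.85 − 1.6) / (228 − 6.85) = 0.546 m³/s.
= 47.18 ML/d.

47.2 ML/d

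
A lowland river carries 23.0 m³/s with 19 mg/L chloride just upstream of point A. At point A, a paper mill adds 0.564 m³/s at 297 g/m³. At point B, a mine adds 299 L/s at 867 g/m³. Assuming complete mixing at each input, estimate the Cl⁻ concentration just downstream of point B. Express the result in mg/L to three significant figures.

36.2 mg/L

After input A: C = (23·19 + 0.564·297) / 23.56 = 25.65 mg/L.
299 L/s = 0.299 m³/s.
After input B: C = (23.56·25.65 + 0.299·867) / 23.86 = 36.2 mg/L.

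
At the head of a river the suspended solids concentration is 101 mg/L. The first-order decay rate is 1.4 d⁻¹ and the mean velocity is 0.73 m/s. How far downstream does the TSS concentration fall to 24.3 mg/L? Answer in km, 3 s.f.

From C = C₀·e^(−kt), t = ln(C₀/C)/k = ln(101/24.3)/1.4 = 1.425/1.4 = 1.018 d.
Distance = v·t = 0.73 m/s × 8.792e+04 s = 6.418e+04 m = 64.18 km.

64.2 km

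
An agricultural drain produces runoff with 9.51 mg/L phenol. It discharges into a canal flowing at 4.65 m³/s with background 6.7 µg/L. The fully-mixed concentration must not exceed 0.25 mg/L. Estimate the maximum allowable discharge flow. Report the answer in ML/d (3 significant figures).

6.7 µg/L = 0.0067 mg/L.
Mass balance at complete mixing: C_std·(Q_w + Q_r) = Q_w·C_e + Q_r·C_b.
Rearranging, Q_w = Q_r·(C_std − C_b)/(C_e − C_std) = 4.65·(0.25 − 0.0067) / (9.51 − 0.25) = 0.1222 m³/s.
= 10.56 ML/d.

10.6 ML/d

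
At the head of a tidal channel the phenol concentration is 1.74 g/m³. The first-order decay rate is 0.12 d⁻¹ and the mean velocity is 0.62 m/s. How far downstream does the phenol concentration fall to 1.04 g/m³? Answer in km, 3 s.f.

230 km

From C = C₀·e^(−kt), t = ln(C₀/C)/k = ln(1.74/1.04)/0.12 = 0.5147/0.12 = 4.289 d.
Distance = v·t = 0.62 m/s × 3.706e+05 s = 2.297e+05 m = 229.7 km.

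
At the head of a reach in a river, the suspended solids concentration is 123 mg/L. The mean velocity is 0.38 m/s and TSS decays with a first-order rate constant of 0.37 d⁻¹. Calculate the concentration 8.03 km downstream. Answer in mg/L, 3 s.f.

Travel time t = 8.03 km / 0.38 m/s = 8030/0.38 = 2.113e+04 s = 0.2446 d.
First-order decay: C = 123·exp(−0.37·0.2446) = 123·0.9135 = 112.4 mg/L.

112 mg/L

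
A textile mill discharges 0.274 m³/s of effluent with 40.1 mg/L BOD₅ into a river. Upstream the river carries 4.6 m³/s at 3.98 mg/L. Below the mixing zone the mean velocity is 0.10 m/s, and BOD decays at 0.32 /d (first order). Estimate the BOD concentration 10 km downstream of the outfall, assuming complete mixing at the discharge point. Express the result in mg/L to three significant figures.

After complete mixing, C₀ = (0.274·40.1 + 4.6·3.98) / 4.874 = 6.011 mg/L.
Travel time t = 1e+04 m / 0.10 m/s = 1e+05 s = 1.157 d.
C = 6.011·exp(−0.32·1.157) = 6.011·0.6905 = 4.15 mg/L.

4.15 mg/L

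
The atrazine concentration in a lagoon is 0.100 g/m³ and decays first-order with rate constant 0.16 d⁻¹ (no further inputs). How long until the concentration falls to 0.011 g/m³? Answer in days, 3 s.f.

13.8 d

t = ln(C₀/C)/k = ln(0.100/0.011)/0.16 = 2.207/0.16 = 13.8 d.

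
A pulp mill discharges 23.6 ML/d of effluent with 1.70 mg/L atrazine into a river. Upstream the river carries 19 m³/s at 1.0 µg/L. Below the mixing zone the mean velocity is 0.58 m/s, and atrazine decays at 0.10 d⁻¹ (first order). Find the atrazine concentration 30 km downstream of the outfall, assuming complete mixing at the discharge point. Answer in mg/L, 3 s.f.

0.0236 mg/L

23.6 ML/d = 0.2731 m³/s.
1.0 µg/L = 0.001 mg/L.
After complete mixing, C₀ = (0.2731·1.7 + 19·0.001) / 19.27 = 0.02508 mg/L.
Travel time t = 3e+04 m / 0.58 m/s = 5.172e+04 s = 0.5987 d.
C = 0.02508·exp(−0.10·0.5987) = 0.02508·0.9419 = 0.02362 mg/L.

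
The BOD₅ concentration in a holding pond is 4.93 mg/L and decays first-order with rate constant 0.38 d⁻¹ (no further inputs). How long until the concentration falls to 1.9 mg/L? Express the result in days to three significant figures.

2.51 d

t = ln(C₀/C)/k = ln(4.93/1.9)/0.38 = 0.9535/0.38 = 2.509 d.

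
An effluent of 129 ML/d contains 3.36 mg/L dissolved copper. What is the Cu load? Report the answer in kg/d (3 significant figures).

129 ML/d = 1.493 m³/s.
Mass flux = Q·C = 1.493 m³/s × 3.36 g/m³ = 5.017 g/s.
= 5.017 g/s × 86.4 = 433.4 kg/d.

433 kg/d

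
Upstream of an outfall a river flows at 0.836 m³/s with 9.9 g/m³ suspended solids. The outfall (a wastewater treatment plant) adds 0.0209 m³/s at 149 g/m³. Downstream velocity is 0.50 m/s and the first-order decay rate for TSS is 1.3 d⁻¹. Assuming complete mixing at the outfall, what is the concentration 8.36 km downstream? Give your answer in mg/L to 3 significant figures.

10.3 mg/L

After complete mixing, C₀ = (0.0209·149 + 0.836·9.9) / 0.8569 = 13.29 mg/L.
Travel time t = 8360 m / 0.50 m/s = 1.672e+04 s = 0.1935 d.
C = 13.29·exp(−1.3·0.1935) = 13.29·0.7776 = 10.34 mg/L.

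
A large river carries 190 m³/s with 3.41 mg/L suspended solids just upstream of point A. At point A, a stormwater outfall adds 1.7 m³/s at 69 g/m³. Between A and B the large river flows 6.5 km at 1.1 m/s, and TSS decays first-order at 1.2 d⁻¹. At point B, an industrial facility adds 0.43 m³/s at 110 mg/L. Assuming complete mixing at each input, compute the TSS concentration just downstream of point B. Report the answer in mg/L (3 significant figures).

3.92 mg/L

After input A: C = (190·3.41 + 1.7·69) / 191.7 = 3.992 mg/L.
Over the 6.5 km reach to input B (t = 5909 s = 0.06839 d), decay gives C = 3.992·exp(−1.2·0.06839) = 3.677 mg/L.
After input B: C = (191.7·3.677 + 0.43·110) / 192.1 = 3.915 mg/L.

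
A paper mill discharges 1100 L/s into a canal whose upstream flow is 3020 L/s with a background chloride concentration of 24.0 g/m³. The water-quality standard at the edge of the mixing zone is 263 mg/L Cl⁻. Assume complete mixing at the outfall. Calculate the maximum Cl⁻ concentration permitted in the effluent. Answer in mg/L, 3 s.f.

1100 L/s = 1.1 m³/s.
3020 L/s = 3.02 m³/s.
Mass balance: 263·4.12 = 1.1·Cₑ + 3.02·24.
Cₑ = (1084 − 72.48) / 1.1 = 919.2 mg/L.

919 mg/L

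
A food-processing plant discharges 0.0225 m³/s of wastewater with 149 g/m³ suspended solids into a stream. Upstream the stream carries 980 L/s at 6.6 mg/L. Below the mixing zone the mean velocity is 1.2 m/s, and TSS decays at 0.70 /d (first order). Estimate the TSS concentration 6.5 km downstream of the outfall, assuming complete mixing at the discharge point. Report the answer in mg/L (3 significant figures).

9.38 mg/L

980 L/s = 0.98 m³/s.
After complete mixing, C₀ = (0.0225·149 + 0.98·6.6) / 1.002 = 9.796 mg/L.
Travel time t = 6500 m / 1.2 m/s = 5417 s = 0.06269 d.
C = 9.796·exp(−0.70·0.06269) = 9.796·0.9571 = 9.375 mg/L.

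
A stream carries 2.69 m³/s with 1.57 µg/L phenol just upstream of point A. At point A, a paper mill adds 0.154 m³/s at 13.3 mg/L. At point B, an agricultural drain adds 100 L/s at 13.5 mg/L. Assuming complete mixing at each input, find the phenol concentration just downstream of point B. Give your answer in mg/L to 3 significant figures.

1.57 µg/L = 0.00157 mg/L.
After input A: C = (2.69·0.00157 + 0.154·13.3) / 2.844 = 0.7217 mg/L.
100 L/s = 0.1 m³/s.
After input B: C = (2.844·0.7217 + 0.1·13.5) / 2.944 = 1.156 mg/L.

1.16 mg/L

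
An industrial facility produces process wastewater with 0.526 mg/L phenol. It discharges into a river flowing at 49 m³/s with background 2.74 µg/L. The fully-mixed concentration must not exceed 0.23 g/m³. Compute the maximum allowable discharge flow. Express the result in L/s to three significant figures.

37600 L/s

2.74 µg/L = 0.00274 mg/L.
Mass balance at complete mixing: C_std·(Q_w + Q_r) = Q_w·C_e + Q_r·C_b.
Rearranging, Q_w = Q_r·(C_std − C_b)/(C_e − C_std) = 49·(0.23 − 0.00274) / (0.526 − 0.23) = 37.62 m³/s.
= 3.762e+04 L/s.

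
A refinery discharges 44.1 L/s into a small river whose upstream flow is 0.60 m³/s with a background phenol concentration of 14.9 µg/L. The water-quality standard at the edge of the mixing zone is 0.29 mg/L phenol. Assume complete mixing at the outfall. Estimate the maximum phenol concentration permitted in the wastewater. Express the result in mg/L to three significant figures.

4.03 mg/L

44.1 L/s = 0.0441 m³/s.
14.9 µg/L = 0.0149 mg/L.
Mass balance: 0.29·0.6441 = 0.0441·Cₑ + 0.6·0.0149.
Cₑ = (0.1868 − 0.00894) / 0.0441 = 4.033 mg/L.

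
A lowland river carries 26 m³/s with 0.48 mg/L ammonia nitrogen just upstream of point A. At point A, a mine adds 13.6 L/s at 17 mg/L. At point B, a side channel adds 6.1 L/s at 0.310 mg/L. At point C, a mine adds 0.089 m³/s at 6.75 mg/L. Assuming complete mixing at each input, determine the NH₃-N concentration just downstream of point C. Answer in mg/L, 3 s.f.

0.510 mg/L

13.6 L/s = 0.0136 m³/s.
After input A: C = (26·0.48 + 0.0136·17) / 26.01 = 0.4886 mg/L.
6.1 L/s = 0.0061 m³/s.
After input B: C = (26.01·0.4886 + 0.0061·0.31) / 26.02 = 0.4886 mg/L.
After input C: C = (26.02·0.4886 + 0.089·6.75) / 26.11 = 0.5099 mg/L.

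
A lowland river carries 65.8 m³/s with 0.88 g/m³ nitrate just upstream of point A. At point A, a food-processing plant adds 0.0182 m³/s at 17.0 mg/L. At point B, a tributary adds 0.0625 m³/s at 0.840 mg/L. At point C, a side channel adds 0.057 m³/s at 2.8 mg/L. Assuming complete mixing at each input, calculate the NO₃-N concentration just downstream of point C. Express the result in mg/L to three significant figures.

After input A: C = (65.8·0.88 + 0.0182·17) / 65.82 = 0.8845 mg/L.
After input B: C = (65.82·0.8845 + 0.0625·0.84) / 65.88 = 0.8844 mg/L.
After input C: C = (65.88·0.8844 + 0.057·2.8) / 65.94 = 0.8861 mg/L.

0.886 mg/L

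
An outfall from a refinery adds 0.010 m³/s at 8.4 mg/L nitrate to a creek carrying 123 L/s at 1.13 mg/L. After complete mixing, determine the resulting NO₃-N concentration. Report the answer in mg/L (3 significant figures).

1.68 mg/L

123 L/s = 0.123 m³/s.
Conservation of mass across the mixing zone: C = (0.01·8.4 + 0.123·1.13) / (0.01 + 0.123) = 0.223/0.133 = 1.677 mg/L.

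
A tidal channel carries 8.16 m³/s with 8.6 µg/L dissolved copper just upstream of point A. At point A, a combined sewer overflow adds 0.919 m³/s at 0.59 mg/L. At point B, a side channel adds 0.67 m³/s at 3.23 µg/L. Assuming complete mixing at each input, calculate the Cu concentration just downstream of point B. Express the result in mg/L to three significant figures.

8.6 µg/L = 0.0086 mg/L.
After input A: C = (8.16·0.0086 + 0.919·0.59) / 9.079 = 0.06745 mg/L.
3.23 µg/L = 0.00323 mg/L.
After input B: C = (9.079·0.06745 + 0.67·0.00323) / 9.749 = 0.06304 mg/L.

0.0630 mg/L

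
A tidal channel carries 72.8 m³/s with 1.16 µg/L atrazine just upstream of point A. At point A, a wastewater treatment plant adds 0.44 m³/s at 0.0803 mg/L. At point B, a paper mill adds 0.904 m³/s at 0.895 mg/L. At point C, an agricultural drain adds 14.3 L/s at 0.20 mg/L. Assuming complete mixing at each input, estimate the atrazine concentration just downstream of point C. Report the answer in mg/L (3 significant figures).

0.0126 mg/L

1.16 µg/L = 0.00116 mg/L.
After input A: C = (72.8·0.00116 + 0.44·0.0803) / 73.24 = 0.001635 mg/L.
After input B: C = (73.24·0.001635 + 0.904·0.895) / 74.14 = 0.01253 mg/L.
14.3 L/s = 0.0143 m³/s.
After input C: C = (74.14·0.01253 + 0.0143·0.2) / 74.16 = 0.01256 mg/L.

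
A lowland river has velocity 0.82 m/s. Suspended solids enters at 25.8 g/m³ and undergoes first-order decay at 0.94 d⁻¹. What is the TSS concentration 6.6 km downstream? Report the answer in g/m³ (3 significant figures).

Travel time t = 6.6 km / 0.82 m/s = 6600/0.82 = 8049 s = 0.09316 d.
First-order decay: C = 25.8·exp(−0.94·0.09316) = 25.8·0.9162 = 23.64 g/m³.

23.6 g/m³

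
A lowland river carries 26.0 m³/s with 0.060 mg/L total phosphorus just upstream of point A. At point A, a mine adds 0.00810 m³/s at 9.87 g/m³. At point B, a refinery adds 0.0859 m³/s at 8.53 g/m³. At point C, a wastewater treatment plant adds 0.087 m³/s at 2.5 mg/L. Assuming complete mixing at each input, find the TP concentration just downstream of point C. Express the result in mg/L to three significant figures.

0.0989 mg/L

After input A: C = (26·0.06 + 0.0081·9.87) / 26.01 = 0.06306 mg/L.
After input B: C = (26.01·0.06306 + 0.0859·8.53) / 26.09 = 0.09093 mg/L.
After input C: C = (26.09·0.09093 + 0.087·2.5) / 26.18 = 0.09893 mg/L.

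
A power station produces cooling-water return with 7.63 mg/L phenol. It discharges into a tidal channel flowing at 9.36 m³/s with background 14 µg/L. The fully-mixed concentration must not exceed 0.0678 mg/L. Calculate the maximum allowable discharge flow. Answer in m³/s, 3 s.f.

0.0666 m³/s

14 µg/L = 0.014 mg/L.
Mass balance at complete mixing: C_std·(Q_w + Q_r) = Q_w·C_e + Q_r·C_b.
Rearranging, Q_w = Q_r·(C_std − C_b)/(C_e − C_std) = 9.36·(0.0678 − 0.014) / (7.63 − 0.0678) = 0.06659 m³/s.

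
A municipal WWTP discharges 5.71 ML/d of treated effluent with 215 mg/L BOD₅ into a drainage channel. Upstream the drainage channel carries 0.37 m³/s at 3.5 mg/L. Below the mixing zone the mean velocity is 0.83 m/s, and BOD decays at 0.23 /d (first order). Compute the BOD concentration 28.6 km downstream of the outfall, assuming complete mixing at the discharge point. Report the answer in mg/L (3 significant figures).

5.71 ML/d = 0.06609 m³/s.
After complete mixing, C₀ = (0.06609·215 + 0.37·3.5) / 0.4361 = 35.55 mg/L.
Travel time t = 2.86e+04 m / 0.83 m/s = 3.446e+04 s = 0.3988 d.
C = 35.55·exp(−0.23·0.3988) = 35.55·0.9124 = 32.44 mg/L.

32.4 mg/L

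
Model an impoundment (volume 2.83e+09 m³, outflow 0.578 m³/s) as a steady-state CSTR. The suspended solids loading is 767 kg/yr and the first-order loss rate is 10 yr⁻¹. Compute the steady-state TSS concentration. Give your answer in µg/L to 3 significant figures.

0.0271 µg/L

Outflow Q = 0.578 m³/s × 3.156e+07 s/yr = 1.824e+07 m³/yr.
Steady-state CSTR mass balance: W = Q·C + k·V·C, so C = W/(Q + kV).
Q + kV = 1.824e+07 + 10·2.83e+09 = 2.832e+10 m³/yr.
C = 767/2.832e+10 = 2.709e-08 kg/m³ = 2.709e-05 mg/L = 0.02709 µg/L.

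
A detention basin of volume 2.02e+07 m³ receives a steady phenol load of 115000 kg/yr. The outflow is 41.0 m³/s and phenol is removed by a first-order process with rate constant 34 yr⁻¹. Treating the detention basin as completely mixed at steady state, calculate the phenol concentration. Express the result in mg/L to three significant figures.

Outflow Q = 41.0 m³/s × 3.156e+07 s/yr = 1.294e+09 m³/yr.
Steady-state CSTR mass balance: W = Q·C + k·V·C, so C = W/(Q + kV).
Q + kV = 1.294e+09 + 34·2.02e+07 = 1.981e+09 m³/yr.
C = 115000/1.981e+09 = 5.806e-05 kg/m³ = 0.05806 mg/L.

0.0581 mg/L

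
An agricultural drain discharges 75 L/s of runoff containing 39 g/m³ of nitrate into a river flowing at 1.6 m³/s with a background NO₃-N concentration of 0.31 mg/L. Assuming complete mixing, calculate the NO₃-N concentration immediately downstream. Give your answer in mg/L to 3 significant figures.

2.04 mg/L

75 L/s = 0.075 m³/s.
Conservation of mass across the mixing zone: C = (0.075·39 + 1.6·0.31) / (0.075 + 1.6) = 3.421/1.675 = 2.042 mg/L.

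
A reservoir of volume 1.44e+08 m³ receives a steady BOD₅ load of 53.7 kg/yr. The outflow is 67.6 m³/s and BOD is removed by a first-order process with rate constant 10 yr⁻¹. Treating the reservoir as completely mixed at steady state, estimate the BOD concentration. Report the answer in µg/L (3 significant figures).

0.0150 µg/L

Outflow Q = 67.6 m³/s × 3.156e+07 s/yr = 2.133e+09 m³/yr.
Steady-state CSTR mass balance: W = Q·C + k·V·C, so C = W/(Q + kV).
Q + kV = 2.133e+09 + 10·1.44e+08 = 3.573e+09 m³/yr.
C = 53.7/3.573e+09 = 1.503e-08 kg/m³ = 1.503e-05 mg/L = 0.01503 µg/L.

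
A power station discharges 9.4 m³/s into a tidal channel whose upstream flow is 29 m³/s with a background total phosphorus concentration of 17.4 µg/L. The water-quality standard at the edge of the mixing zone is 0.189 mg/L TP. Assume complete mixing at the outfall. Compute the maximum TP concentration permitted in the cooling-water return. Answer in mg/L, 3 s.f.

17.4 µg/L = 0.0174 mg/L.
Mass balance: 0.189·38.4 = 9.4·Cₑ + 29·0.0174.
Cₑ = (7.258 − 0.5046) / 9.4 = 0.7184 mg/L.

0.718 mg/L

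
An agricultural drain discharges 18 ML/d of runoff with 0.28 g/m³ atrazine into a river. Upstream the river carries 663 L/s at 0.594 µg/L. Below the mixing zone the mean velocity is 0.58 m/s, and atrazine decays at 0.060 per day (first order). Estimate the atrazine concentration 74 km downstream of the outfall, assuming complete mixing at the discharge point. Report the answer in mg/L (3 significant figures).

18 ML/d = 0.2083 m³/s.
663 L/s = 0.663 m³/s.
0.594 µg/L = 0.000594 mg/L.
After complete mixing, C₀ = (0.2083·0.28 + 0.663·0.000594) / 0.8713 = 0.0674 mg/L.
Travel time t = 7.4e+04 m / 0.58 m/s = 1.276e+05 s = 1.477 d.
C = 0.0674·exp(−0.060·1.477) = 0.0674·0.9152 = 0.06168 mg/L.

0.0617 mg/L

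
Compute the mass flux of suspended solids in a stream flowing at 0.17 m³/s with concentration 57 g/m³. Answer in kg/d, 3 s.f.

837 kg/d

Mass flux = Q·C = 0.17 m³/s × 57 g/m³ = 9.69 g/s.
= 9.69 g/s × 86.4 = 837.2 kg/d.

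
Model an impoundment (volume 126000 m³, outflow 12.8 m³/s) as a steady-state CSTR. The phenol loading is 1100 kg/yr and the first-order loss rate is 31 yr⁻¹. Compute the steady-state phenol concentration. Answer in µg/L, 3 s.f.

Outflow Q = 12.8 m³/s × 3.156e+07 s/yr = 4.039e+08 m³/yr.
Steady-state CSTR mass balance: W = Q·C + k·V·C, so C = W/(Q + kV).
Q + kV = 4.039e+08 + 31·126000 = 4.078e+08 m³/yr.
C = 1100/4.078e+08 = 2.697e-06 kg/m³ = 0.002697 mg/L = 2.697 µg/L.

2.70 µg/L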